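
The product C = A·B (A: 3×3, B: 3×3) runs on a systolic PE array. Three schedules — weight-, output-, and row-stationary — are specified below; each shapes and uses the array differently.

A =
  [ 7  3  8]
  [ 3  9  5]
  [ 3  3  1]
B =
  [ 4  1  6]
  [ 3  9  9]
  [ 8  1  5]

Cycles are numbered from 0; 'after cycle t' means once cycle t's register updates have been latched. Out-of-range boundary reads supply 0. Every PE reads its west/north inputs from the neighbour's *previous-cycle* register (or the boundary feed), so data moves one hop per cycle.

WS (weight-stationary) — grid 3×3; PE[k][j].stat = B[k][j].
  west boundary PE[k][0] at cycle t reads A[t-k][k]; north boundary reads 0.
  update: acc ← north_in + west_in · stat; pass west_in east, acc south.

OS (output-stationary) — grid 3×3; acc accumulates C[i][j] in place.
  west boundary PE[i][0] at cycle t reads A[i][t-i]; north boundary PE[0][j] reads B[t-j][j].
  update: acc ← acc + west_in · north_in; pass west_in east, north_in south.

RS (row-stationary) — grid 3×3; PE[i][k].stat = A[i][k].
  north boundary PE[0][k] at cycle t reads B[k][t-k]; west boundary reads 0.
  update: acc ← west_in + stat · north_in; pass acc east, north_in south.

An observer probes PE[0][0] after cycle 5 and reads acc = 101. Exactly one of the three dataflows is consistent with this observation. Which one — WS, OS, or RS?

WS [3×3] PE[0][0] across cycles:
  after 0 — PE[0][0] acc=28, pass-E 7, pass-S 28
  after 1 — PE[0][0] acc=12, pass-E 3, pass-S 12
  after 2 — PE[0][0] acc=12, pass-E 3, pass-S 12
  after 3 — PE[0][0] acc=0, pass-E 0, pass-S 0
  after 4 — PE[0][0] acc=0, pass-E 0, pass-S 0
  after 5 — PE[0][0] acc=0, pass-E 0, pass-S 0
OS [3×3] PE[0][0] across cycles:
  after 0 — PE[0][0] acc=28, pass-E 7, pass-S 4
  after 1 — PE[0][0] acc=37, pass-E 3, pass-S 3
  after 2 — PE[0][0] acc=101, pass-E 8, pass-S 8
  after 3 — PE[0][0] acc=101, pass-E 0, pass-S 0
  after 4 — PE[0][0] acc=101, pass-E 0, pass-S 0
  after 5 — PE[0][0] acc=101, pass-E 0, pass-S 0
RS [3×3] PE[0][0] across cycles:
  after 0 — PE[0][0] acc=28, pass-E 28, pass-S 4
  after 1 — PE[0][0] acc=7, pass-E 7, pass-S 1
  after 2 — PE[0][0] acc=42, pass-E 42, pass-S 6
  after 3 — PE[0][0] acc=0, pass-E 0, pass-S 0
  after 4 — PE[0][0] acc=0, pass-E 0, pass-S 0
  after 5 — PE[0][0] acc=0, pass-E 0, pass-S 0

dataflow = OS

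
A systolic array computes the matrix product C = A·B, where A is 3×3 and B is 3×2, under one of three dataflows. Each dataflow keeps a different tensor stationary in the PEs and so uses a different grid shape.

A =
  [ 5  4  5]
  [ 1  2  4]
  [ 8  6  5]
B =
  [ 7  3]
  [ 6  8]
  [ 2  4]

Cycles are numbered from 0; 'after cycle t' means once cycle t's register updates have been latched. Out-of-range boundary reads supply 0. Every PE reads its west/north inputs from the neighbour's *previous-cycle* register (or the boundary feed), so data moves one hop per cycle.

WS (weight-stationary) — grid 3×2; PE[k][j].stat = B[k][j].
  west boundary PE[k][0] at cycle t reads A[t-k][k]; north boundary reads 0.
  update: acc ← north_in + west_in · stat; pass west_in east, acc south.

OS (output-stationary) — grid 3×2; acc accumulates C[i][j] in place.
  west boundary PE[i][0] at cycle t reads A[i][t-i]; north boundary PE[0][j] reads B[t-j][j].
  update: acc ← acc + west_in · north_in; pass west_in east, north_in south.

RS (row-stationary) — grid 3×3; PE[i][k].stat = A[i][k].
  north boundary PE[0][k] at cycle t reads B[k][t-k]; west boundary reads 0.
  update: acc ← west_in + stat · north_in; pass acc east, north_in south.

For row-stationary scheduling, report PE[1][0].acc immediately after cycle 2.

PE[1][0].acc = 3

RS on a 3×3 grid — tracing PE[1][0] and its feeders:
  after 0 — PE[0][0] acc=35, pass-E 35, pass-S 7
  after 0 — PE[1][0] acc=0, pass-E 0, pass-S 0
  after 1 — PE[0][0] acc=15, pass-E 15, pass-S 3
  after 1 — PE[1][0] acc=7, pass-E 7, pass-S 7
  after 2 — PE[0][0] acc=0, pass-E 0, pass-S 0
  after 2 — PE[1][0] acc=3, pass-E 3, pass-S 3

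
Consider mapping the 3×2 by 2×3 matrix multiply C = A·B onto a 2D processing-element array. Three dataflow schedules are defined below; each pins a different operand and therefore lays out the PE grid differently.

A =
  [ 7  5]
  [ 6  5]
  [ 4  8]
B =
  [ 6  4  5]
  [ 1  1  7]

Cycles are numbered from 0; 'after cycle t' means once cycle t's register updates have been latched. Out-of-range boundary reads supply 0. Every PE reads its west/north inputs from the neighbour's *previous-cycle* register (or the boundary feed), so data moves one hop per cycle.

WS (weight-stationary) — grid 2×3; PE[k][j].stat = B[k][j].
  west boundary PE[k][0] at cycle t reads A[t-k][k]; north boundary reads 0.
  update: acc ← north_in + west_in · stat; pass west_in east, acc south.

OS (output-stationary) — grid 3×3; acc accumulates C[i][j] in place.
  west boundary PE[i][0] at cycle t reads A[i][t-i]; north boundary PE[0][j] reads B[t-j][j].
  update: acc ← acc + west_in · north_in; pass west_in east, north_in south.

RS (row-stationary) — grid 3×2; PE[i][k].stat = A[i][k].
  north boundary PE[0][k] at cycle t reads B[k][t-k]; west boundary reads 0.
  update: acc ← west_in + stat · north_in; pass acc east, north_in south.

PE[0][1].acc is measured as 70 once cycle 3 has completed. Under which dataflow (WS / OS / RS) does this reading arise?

dataflow = RS

WS (2×3 grid), PE[0][1]:
  cycle 0: PE[0][1] → acc 0, east 0, south 0
  cycle 1: PE[0][1] → acc 28, east 7, south 28
  cycle 2: PE[0][1] → acc 24, east 6, south 24
  cycle 3: PE[0][1] → acc 16, east 4, south 16
OS (3×3 grid), PE[0][1]:
  cycle 0: PE[0][1] → acc 0, east 0, south 0
  cycle 1: PE[0][1] → acc 28, east 7, south 4
  cycle 2: PE[0][1] → acc 33, east 5, south 1
  cycle 3: PE[0][1] → acc 33, east 0, south 0
RS (3×2 grid), PE[0][1]:
  cycle 0: PE[0][1] → acc 0, east 0, south 0
  cycle 1: PE[0][1] → acc 47, east 47, south 1
  cycle 2: PE[0][1] → acc 33, east 33, south 1
  cycle 3: PE[0][1] → acc 70, east 70, south 7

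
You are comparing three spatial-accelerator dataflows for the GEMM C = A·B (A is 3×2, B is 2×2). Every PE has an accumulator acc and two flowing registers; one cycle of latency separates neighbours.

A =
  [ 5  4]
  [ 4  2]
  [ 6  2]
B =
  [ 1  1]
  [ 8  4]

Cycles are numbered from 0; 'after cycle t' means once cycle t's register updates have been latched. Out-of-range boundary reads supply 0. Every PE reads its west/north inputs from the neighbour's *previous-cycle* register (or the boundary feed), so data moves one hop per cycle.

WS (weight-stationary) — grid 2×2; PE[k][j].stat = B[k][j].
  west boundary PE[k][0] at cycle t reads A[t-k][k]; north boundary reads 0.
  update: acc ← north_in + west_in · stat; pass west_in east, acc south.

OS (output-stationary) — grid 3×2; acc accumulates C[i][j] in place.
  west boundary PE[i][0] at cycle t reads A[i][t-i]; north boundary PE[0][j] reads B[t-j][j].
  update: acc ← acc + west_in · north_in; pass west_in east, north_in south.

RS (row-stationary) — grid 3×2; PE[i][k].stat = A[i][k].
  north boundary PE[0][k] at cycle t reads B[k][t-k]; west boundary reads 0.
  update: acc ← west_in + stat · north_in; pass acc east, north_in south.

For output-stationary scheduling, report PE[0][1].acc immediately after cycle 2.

PE[0][1].acc = 21

OS (3×2). Following PE[0][1] plus its west/north inputs:
  t=0 PE[0][0]: acc=5 h=5 v=1
  t=0 PE[0][1]: acc=0 h=0 v=0
  t=1 PE[0][0]: acc=37 h=4 v=8
  t=1 PE[0][1]: acc=5 h=5 v=1
  t=2 PE[0][0]: acc=37 h=0 v=0
  t=2 PE[0][1]: acc=21 h=4 v=4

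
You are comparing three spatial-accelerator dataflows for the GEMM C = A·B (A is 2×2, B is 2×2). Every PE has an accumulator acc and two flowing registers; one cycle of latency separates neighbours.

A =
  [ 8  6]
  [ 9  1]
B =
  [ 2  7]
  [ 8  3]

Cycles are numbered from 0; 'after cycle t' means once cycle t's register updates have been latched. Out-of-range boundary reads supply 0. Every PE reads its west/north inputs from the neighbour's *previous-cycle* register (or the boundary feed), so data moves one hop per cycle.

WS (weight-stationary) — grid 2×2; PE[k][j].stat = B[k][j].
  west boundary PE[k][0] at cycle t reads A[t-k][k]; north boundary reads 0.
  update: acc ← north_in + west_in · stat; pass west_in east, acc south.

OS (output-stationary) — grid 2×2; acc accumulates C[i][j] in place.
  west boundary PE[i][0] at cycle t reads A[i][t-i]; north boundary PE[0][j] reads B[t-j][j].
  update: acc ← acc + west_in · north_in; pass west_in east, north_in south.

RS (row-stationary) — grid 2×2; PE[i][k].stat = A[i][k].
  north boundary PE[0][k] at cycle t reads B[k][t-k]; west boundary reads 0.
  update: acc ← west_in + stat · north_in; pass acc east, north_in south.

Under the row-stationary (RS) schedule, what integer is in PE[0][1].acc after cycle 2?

PE[0][1].acc = 74

RS on a 2×2 grid — tracing PE[0][1] and its feeders:
  [0] (0,0) acc=16 (h:16 v:2)
  [0] (0,1) acc=0 (h:0 v:0)
  [1] (0,0) acc=56 (h:56 v:7)
  [1] (0,1) acc=64 (h:64 v:8)
  [2] (0,0) acc=0 (h:0 v:0)
  [2] (0,1) acc=74 (h:74 v:3)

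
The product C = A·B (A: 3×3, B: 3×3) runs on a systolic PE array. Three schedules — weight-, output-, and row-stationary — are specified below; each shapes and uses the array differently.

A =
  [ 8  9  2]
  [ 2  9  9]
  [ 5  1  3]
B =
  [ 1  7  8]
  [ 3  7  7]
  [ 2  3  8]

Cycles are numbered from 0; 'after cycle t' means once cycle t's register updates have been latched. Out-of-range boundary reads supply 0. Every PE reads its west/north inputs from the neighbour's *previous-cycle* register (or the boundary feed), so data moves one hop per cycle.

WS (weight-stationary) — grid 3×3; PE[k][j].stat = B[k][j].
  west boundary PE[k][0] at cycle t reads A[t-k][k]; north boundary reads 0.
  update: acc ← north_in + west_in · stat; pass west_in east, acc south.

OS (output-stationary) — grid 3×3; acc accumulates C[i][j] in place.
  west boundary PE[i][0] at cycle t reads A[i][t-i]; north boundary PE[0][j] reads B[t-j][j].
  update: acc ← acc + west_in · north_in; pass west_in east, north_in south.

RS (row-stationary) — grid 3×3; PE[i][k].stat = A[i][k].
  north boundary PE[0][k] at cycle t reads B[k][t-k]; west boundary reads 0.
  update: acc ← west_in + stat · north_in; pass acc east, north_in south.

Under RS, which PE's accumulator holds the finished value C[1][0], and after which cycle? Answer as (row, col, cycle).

(row, col, cycle) = (1, 2, 3)

Under RS, C[1][0] lands at PE[1][2]:
  c0 r1c2: 0 / 0 / 0
  c1 r1c2: 0 / 0 / 0
  c2 r1c2: 0 / 0 / 0
  c3 r1c2: 47 / 47 / 2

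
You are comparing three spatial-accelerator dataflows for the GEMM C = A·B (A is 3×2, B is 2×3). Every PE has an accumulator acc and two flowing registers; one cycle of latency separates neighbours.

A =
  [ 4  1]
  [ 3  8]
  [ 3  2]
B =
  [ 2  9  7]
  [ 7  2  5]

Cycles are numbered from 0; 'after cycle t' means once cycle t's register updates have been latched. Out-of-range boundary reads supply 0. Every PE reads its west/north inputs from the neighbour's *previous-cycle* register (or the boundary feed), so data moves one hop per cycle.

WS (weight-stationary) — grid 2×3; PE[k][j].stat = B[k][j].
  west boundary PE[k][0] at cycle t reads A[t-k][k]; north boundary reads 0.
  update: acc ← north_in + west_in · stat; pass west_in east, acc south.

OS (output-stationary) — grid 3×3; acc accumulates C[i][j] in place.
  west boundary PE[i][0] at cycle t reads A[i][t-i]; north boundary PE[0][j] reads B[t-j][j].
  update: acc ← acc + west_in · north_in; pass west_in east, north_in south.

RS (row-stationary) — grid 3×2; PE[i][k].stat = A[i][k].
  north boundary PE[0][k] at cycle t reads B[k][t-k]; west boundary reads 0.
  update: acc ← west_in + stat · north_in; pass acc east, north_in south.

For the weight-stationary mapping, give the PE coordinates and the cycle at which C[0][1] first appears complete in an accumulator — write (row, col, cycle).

Under WS, C[0][1] lands at PE[1][1]:
  cycle 0: PE[1][1] → acc 0, east 0, south 0
  cycle 1: PE[1][1] → acc 0, east 0, south 0
  cycle 2: PE[1][1] → acc 38, east 1, south 38

(row, col, cycle) = (1, 1, 2)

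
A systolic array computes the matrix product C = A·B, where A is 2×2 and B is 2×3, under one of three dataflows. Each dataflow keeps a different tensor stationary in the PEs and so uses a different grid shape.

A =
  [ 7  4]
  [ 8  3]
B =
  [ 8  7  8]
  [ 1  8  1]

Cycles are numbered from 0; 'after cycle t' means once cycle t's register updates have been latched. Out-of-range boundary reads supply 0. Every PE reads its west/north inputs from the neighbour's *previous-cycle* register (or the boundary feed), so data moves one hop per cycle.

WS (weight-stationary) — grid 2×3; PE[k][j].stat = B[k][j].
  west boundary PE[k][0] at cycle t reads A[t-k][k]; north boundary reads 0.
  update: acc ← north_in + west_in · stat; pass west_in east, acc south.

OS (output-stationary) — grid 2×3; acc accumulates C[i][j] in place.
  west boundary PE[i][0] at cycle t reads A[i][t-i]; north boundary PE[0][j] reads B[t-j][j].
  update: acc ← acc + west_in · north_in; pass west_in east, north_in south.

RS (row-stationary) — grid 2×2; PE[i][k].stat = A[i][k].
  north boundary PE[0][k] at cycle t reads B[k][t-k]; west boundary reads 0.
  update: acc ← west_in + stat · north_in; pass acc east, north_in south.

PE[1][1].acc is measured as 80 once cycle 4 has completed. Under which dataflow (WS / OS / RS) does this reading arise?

WS [2×3] PE[1][1] across cycles:
  c0 r1c1: 0 / 0 / 0
  c1 r1c1: 0 / 0 / 0
  c2 r1c1: 81 / 4 / 81
  c3 r1c1: 80 / 3 / 80
  c4 r1c1: 0 / 0 / 0
OS [2×3] PE[1][1] across cycles:
  c0 r1c1: 0 / 0 / 0
  c1 r1c1: 0 / 0 / 0
  c2 r1c1: 56 / 8 / 7
  c3 r1c1: 80 / 3 / 8
  c4 r1c1: 80 / 0 / 0
RS [2×2] PE[1][1] across cycles:
  c0 r1c1: 0 / 0 / 0
  c1 r1c1: 0 / 0 / 0
  c2 r1c1: 67 / 67 / 1
  c3 r1c1: 80 / 80 / 8
  c4 r1c1: 67 / 67 / 1

dataflow = OS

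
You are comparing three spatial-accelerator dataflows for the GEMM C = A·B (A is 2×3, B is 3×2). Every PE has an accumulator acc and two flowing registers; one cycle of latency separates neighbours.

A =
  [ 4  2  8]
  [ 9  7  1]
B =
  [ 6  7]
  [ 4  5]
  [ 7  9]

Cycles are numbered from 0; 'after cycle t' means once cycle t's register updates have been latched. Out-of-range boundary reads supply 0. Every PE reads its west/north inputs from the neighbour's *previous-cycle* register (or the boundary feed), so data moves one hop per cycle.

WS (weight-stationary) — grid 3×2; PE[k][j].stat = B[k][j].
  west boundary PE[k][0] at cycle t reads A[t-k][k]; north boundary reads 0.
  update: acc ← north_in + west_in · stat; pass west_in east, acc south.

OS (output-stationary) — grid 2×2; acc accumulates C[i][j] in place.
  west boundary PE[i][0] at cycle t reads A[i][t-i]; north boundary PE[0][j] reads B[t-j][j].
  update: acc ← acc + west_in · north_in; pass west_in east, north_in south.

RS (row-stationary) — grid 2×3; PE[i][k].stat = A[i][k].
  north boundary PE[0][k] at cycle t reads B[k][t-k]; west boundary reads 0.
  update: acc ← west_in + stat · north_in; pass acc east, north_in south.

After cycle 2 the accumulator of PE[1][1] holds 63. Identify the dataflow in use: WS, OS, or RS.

— WS: 3×2; PE[1][1] trace:
  t=0 PE[1][1]: acc=0 h=0 v=0
  t=1 PE[1][1]: acc=0 h=0 v=0
  t=2 PE[1][1]: acc=38 h=2 v=38
— OS: 2×2; PE[1][1] trace:
  t=0 PE[1][1]: acc=0 h=0 v=0
  t=1 PE[1][1]: acc=0 h=0 v=0
  t=2 PE[1][1]: acc=63 h=9 v=7
— RS: 2×3; PE[1][1] trace:
  t=0 PE[1][1]: acc=0 h=0 v=0
  t=1 PE[1][1]: acc=0 h=0 v=0
  t=2 PE[1][1]: acc=82 h=82 v=4

dataflow = OS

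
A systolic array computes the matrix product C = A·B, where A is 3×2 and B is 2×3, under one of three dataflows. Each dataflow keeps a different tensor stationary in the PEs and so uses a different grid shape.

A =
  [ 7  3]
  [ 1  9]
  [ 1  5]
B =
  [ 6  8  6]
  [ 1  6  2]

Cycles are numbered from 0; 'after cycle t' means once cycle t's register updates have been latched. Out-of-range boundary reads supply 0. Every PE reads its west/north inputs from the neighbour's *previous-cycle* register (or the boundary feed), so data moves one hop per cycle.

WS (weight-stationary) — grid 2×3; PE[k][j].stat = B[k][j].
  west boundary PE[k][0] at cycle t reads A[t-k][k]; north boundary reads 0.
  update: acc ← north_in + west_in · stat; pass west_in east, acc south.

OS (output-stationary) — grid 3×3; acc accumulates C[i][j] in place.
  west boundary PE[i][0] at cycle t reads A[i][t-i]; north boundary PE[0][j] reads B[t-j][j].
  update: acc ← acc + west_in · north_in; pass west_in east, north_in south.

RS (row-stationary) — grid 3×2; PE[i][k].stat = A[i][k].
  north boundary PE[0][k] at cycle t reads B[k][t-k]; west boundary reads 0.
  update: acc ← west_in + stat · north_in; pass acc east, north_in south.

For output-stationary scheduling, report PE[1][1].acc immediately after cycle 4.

PE[1][1].acc = 62

OS (3×3). Following PE[1][1] plus its west/north inputs:
  step 0 · PE0,1: acc=0; fwd→0 fwd↓0
  step 0 · PE1,0: acc=0; fwd→0 fwd↓0
  step 0 · PE1,1: acc=0; fwd→0 fwd↓0
  step 1 · PE0,1: acc=56; fwd→7 fwd↓8
  step 1 · PE1,0: acc=6; fwd→1 fwd↓6
  step 1 · PE1,1: acc=0; fwd→0 fwd↓0
  step 2 · PE0,1: acc=74; fwd→3 fwd↓6
  step 2 · PE1,0: acc=15; fwd→9 fwd↓1
  step 2 · PE1,1: acc=8; fwd→1 fwd↓8
  step 3 · PE0,1: acc=74; fwd→0 fwd↓0
  step 3 · PE1,0: acc=15; fwd→0 fwd↓0
  step 3 · PE1,1: acc=62; fwd→9 fwd↓6
  step 4 · PE0,1: acc=74; fwd→0 fwd↓0
  step 4 · PE1,0: acc=15; fwd→0 fwd↓0
  step 4 · PE1,1: acc=62; fwd→0 fwd↓0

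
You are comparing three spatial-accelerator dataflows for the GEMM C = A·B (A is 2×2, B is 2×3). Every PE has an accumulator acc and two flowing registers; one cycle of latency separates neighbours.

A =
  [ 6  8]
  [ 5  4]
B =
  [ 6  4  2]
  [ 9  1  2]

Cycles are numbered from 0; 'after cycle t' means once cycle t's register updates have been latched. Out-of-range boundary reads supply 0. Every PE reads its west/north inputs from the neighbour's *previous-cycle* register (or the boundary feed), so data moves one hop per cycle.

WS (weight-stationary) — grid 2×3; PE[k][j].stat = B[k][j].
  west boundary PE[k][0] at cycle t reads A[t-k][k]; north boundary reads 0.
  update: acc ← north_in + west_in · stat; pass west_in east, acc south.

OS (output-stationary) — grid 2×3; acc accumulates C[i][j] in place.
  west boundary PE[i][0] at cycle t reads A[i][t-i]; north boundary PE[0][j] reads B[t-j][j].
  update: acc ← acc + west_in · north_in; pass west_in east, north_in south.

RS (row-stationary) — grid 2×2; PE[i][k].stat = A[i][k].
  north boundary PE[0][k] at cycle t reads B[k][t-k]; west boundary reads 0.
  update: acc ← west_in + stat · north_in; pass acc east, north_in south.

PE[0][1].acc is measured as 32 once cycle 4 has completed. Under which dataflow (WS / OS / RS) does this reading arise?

— WS: 2×3; PE[0][1] trace:
  t=0 PE[0][1]: acc=0 h=0 v=0
  t=1 PE[0][1]: acc=24 h=6 v=24
  t=2 PE[0][1]: acc=20 h=5 v=20
  t=3 PE[0][1]: acc=0 h=0 v=0
  t=4 PE[0][1]: acc=0 h=0 v=0
— OS: 2×3; PE[0][1] trace:
  t=0 PE[0][1]: acc=0 h=0 v=0
  t=1 PE[0][1]: acc=24 h=6 v=4
  t=2 PE[0][1]: acc=32 h=8 v=1
  t=3 PE[0][1]: acc=32 h=0 v=0
  t=4 PE[0][1]: acc=32 h=0 v=0
— RS: 2×2; PE[0][1] trace:
  t=0 PE[0][1]: acc=0 h=0 v=0
  t=1 PE[0][1]: acc=108 h=108 v=9
  t=2 PE[0][1]: acc=32 h=32 v=1
  t=3 PE[0][1]: acc=28 h=28 v=2
  t=4 PE[0][1]: acc=0 h=0 v=0

dataflow = OS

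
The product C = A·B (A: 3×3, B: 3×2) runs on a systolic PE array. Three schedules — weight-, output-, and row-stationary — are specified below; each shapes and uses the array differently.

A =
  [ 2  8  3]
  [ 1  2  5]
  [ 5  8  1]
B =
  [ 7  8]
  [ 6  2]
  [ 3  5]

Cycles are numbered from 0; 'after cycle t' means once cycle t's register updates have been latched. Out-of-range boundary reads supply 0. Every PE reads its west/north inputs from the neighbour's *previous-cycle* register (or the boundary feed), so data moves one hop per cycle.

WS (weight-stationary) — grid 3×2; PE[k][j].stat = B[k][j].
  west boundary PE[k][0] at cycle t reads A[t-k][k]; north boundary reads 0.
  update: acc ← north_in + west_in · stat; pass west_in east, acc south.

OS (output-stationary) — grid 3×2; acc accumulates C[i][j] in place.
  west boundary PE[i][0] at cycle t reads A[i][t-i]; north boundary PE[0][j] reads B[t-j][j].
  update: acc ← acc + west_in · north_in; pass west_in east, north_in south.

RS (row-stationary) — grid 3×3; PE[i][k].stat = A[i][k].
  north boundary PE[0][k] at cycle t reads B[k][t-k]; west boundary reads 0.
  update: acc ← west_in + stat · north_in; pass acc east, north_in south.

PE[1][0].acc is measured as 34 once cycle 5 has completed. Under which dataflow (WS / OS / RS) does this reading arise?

— WS: 3×2; PE[1][0] trace:
  [0] (1,0) acc=0 (h:0 v:0)
  [1] (1,0) acc=62 (h:8 v:62)
  [2] (1,0) acc=19 (h:2 v:19)
  [3] (1,0) acc=83 (h:8 v:83)
  [4] (1,0) acc=0 (h:0 v:0)
  [5] (1,0) acc=0 (h:0 v:0)
— OS: 3×2; PE[1][0] trace:
  [0] (1,0) acc=0 (h:0 v:0)
  [1] (1,0) acc=7 (h:1 v:7)
  [2] (1,0) acc=19 (h:2 v:6)
  [3] (1,0) acc=34 (h:5 v:3)
  [4] (1,0) acc=34 (h:0 v:0)
  [5] (1,0) acc=34 (h:0 v:0)
— RS: 3×3; PE[1][0] trace:
  [0] (1,0) acc=0 (h:0 v:0)
  [1] (1,0) acc=7 (h:7 v:7)
  [2] (1,0) acc=8 (h:8 v:8)
  [3] (1,0) acc=0 (h:0 v:0)
  [4] (1,0) acc=0 (h:0 v:0)
  [5] (1,0) acc=0 (h:0 v:0)

dataflow = OS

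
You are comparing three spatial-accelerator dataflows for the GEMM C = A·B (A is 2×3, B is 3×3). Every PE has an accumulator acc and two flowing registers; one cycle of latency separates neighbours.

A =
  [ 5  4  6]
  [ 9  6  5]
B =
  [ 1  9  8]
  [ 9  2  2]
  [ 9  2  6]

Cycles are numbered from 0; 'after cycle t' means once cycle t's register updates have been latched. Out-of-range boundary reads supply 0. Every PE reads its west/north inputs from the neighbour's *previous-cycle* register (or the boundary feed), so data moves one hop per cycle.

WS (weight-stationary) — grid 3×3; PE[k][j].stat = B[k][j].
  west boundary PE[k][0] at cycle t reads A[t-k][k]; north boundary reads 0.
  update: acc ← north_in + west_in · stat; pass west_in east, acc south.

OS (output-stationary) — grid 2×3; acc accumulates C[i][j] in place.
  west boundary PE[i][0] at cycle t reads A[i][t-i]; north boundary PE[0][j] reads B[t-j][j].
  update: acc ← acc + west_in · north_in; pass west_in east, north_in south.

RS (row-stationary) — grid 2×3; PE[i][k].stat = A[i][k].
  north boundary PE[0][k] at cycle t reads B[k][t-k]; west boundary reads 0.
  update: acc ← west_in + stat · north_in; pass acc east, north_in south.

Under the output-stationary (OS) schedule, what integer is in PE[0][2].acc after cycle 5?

PE[0][2].acc = 84

OS 2×3: PE[0][2] cycle-by-cycle (with neighbour feeds):
  @0  [0,1]  acc 0  |  →0  ↓0
  @0  [0,2]  acc 0  |  →0  ↓0
  @1  [0,1]  acc 45  |  →5  ↓9
  @1  [0,2]  acc 0  |  →0  ↓0
  @2  [0,1]  acc 53  |  →4  ↓2
  @2  [0,2]  acc 40  |  →5  ↓8
  @3  [0,1]  acc 65  |  →6  ↓2
  @3  [0,2]  acc 48  |  →4  ↓2
  @4  [0,1]  acc 65  |  →0  ↓0
  @4  [0,2]  acc 84  |  →6  ↓6
  @5  [0,1]  acc 65  |  →0  ↓0
  @5  [0,2]  acc 84  |  →0  ↓0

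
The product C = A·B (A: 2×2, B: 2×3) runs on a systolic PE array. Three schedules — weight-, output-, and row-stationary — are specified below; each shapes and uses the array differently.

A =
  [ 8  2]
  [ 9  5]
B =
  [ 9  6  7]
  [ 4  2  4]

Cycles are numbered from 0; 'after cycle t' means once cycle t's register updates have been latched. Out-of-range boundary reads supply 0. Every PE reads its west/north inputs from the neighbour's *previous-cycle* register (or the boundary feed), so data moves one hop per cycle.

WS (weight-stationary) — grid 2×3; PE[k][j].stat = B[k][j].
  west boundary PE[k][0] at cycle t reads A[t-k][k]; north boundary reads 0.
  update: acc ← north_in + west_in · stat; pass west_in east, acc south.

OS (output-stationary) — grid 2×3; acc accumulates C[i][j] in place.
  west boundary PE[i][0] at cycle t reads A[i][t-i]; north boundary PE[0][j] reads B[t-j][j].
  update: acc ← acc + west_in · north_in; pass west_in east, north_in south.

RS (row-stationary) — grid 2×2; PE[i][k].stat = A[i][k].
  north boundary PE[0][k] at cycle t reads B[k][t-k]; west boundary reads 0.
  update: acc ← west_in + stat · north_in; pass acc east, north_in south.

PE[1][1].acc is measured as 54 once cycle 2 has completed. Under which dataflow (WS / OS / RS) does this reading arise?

dataflow = OS

WS (2×3 grid), PE[1][1]:
  @0  [1,1]  acc 0  |  →0  ↓0
  @1  [1,1]  acc 0  |  →0  ↓0
  @2  [1,1]  acc 52  |  →2  ↓52
OS (2×3 grid), PE[1][1]:
  @0  [1,1]  acc 0  |  →0  ↓0
  @1  [1,1]  acc 0  |  →0  ↓0
  @2  [1,1]  acc 54  |  →9  ↓6
RS (2×2 grid), PE[1][1]:
  @0  [1,1]  acc 0  |  →0  ↓0
  @1  [1,1]  acc 0  |  →0  ↓0
  @2  [1,1]  acc 101  |  →101  ↓4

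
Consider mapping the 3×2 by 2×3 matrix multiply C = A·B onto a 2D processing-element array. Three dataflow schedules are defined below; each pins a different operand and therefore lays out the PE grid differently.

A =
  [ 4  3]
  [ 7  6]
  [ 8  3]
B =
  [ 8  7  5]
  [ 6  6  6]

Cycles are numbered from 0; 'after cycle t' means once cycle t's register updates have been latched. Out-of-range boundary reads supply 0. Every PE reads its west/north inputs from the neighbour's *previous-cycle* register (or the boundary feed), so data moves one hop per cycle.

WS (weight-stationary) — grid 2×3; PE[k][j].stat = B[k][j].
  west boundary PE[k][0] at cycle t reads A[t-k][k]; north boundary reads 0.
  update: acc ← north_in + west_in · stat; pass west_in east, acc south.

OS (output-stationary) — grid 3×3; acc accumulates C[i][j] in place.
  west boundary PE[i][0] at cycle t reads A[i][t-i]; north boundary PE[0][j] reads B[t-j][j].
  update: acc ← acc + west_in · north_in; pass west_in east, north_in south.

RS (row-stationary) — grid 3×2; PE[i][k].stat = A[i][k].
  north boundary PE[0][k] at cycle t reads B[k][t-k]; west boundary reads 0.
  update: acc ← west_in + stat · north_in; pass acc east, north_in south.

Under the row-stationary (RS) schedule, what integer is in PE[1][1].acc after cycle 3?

RS 3×2: PE[1][1] cycle-by-cycle (with neighbour feeds):
  [0] (0,1) acc=0 (h:0 v:0)
  [0] (1,0) acc=0 (h:0 v:0)
  [0] (1,1) acc=0 (h:0 v:0)
  [1] (0,1) acc=50 (h:50 v:6)
  [1] (1,0) acc=56 (h:56 v:8)
  [1] (1,1) acc=0 (h:0 v:0)
  [2] (0,1) acc=46 (h:46 v:6)
  [2] (1,0) acc=49 (h:49 v:7)
  [2] (1,1) acc=92 (h:92 v:6)
  [3] (0,1) acc=38 (h:38 v:6)
  [3] (1,0) acc=35 (h:35 v:5)
  [3] (1,1) acc=85 (h:85 v:6)

PE[1][1].acc = 85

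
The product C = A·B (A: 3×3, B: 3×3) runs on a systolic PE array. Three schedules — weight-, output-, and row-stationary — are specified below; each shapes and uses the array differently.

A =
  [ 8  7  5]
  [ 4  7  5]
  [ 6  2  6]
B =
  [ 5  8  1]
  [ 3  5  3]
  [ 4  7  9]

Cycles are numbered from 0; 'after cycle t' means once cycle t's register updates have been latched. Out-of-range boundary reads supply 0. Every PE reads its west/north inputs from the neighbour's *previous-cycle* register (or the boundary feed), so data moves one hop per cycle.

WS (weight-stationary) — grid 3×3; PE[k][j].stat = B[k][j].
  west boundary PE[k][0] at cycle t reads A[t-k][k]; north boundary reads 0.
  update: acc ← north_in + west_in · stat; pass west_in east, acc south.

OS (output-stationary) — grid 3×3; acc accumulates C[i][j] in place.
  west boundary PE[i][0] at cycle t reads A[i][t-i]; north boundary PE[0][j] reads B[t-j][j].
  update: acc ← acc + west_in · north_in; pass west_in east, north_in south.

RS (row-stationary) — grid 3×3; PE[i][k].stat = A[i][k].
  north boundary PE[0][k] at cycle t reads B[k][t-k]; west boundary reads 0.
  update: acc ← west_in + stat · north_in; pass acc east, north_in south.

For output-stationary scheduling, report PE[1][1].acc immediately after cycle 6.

Tracing OS — 3×3 array, target PE[1][1]:
  after 0 — PE[0][1] acc=0, pass-E 0, pass-S 0
  after 0 — PE[1][0] acc=0, pass-E 0, pass-S 0
  after 0 — PE[1][1] acc=0, pass-E 0, pass-S 0
  after 1 — PE[0][1] acc=64, pass-E 8, pass-S 8
  after 1 — PE[1][0] acc=20, pass-E 4, pass-S 5
  after 1 — PE[1][1] acc=0, pass-E 0, pass-S 0
  after 2 — PE[0][1] acc=99, pass-E 7, pass-S 5
  after 2 — PE[1][0] acc=41, pass-E 7, pass-S 3
  after 2 — PE[1][1] acc=32, pass-E 4, pass-S 8
  after 3 — PE[0][1] acc=134, pass-E 5, pass-S 7
  after 3 — PE[1][0] acc=61, pass-E 5, pass-S 4
  after 3 — PE[1][1] acc=67, pass-E 7, pass-S 5
  after 4 — PE[0][1] acc=134, pass-E 0, pass-S 0
  after 4 — PE[1][0] acc=61, pass-E 0, pass-S 0
  after 4 — PE[1][1] acc=102, pass-E 5, pass-S 7
  after 5 — PE[0][1] acc=134, pass-E 0, pass-S 0
  after 5 — PE[1][0] acc=61, pass-E 0, pass-S 0
  after 5 — PE[1][1] acc=102, pass-E 0, pass-S 0
  after 6 — PE[0][1] acc=134, pass-E 0, pass-S 0
  after 6 — PE[1][0] acc=61, pass-E 0, pass-S 0
  after 6 — PE[1][1] acc=102, pass-E 0, pass-S 0

PE[1][1].acc = 102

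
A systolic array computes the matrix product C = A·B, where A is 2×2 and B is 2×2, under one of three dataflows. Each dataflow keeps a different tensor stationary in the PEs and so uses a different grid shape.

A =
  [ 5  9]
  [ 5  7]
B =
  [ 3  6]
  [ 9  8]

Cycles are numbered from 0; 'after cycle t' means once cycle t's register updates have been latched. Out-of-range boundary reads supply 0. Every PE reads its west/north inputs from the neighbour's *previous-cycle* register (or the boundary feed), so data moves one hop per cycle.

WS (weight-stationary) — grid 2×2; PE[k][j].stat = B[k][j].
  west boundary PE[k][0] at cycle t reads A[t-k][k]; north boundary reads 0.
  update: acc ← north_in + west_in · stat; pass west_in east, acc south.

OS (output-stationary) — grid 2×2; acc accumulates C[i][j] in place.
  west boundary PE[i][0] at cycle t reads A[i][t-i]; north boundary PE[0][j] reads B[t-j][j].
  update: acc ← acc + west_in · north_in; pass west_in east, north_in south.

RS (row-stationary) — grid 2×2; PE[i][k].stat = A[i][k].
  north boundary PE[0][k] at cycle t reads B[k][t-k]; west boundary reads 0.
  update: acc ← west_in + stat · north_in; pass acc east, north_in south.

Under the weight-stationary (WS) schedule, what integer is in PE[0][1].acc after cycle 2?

PE[0][1].acc = 30

WS (2×2). Following PE[0][1] plus its west/north inputs:
  0: (0,0).acc=15  regs=<5,15>
  0: (0,1).acc=0  regs=<0,0>
  1: (0,0).acc=15  regs=<5,15>
  1: (0,1).acc=30  regs=<5,30>
  2: (0,0).acc=0  regs=<0,0>
  2: (0,1).acc=30  regs=<5,30>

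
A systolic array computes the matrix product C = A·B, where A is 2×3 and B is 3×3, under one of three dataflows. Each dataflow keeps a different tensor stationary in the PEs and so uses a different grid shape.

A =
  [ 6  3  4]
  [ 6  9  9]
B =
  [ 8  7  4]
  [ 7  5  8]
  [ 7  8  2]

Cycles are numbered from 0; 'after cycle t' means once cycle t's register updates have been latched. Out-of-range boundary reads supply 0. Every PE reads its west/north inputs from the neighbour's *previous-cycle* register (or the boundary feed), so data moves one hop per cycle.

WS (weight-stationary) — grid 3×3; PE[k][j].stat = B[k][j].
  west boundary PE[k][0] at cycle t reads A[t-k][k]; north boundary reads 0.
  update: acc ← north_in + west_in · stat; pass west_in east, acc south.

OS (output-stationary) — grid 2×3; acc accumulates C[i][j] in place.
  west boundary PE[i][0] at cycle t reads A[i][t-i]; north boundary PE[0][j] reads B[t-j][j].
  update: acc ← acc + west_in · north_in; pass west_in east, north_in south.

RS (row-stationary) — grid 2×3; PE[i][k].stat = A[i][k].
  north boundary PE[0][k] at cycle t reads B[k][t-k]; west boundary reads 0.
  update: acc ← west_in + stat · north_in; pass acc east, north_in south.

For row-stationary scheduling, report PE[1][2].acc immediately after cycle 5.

PE[1][2].acc = 114

RS 2×3: PE[1][2] cycle-by-cycle (with neighbour feeds):
  0: (0,2).acc=0  regs=<0,0>
  0: (1,1).acc=0  regs=<0,0>
  0: (1,2).acc=0  regs=<0,0>
  1: (0,2).acc=0  regs=<0,0>
  1: (1,1).acc=0  regs=<0,0>
  1: (1,2).acc=0  regs=<0,0>
  2: (0,2).acc=97  regs=<97,7>
  2: (1,1).acc=111  regs=<111,7>
  2: (1,2).acc=0  regs=<0,0>
  3: (0,2).acc=89  regs=<89,8>
  3: (1,1).acc=87  regs=<87,5>
  3: (1,2).acc=174  regs=<174,7>
  4: (0,2).acc=56  regs=<56,2>
  4: (1,1).acc=96  regs=<96,8>
  4: (1,2).acc=159  regs=<159,8>
  5: (0,2).acc=0  regs=<0,0>
  5: (1,1).acc=0  regs=<0,0>
  5: (1,2).acc=114  regs=<114,2>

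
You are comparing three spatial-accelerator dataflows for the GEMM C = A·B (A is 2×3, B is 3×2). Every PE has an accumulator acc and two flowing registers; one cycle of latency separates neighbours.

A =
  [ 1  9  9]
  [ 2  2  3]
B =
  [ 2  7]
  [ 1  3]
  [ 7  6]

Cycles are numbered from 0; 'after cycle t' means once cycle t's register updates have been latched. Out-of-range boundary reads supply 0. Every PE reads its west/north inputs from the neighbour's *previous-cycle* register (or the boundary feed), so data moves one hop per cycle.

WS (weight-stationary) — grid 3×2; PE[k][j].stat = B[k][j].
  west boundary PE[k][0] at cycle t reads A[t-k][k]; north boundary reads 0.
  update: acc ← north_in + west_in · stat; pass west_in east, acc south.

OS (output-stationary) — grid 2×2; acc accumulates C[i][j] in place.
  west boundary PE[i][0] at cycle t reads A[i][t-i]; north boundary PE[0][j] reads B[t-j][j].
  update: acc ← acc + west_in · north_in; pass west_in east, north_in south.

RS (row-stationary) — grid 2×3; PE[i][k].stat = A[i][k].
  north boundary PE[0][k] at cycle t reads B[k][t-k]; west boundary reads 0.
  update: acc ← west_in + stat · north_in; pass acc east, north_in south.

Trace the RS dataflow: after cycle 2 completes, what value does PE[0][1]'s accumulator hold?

RS 2×3: PE[0][1] cycle-by-cycle (with neighbour feeds):
  step 0 · PE0,0: acc=2; fwd→2 fwd↓2
  step 0 · PE0,1: acc=0; fwd→0 fwd↓0
  step 1 · PE0,0: acc=7; fwd→7 fwd↓7
  step 1 · PE0,1: acc=11; fwd→11 fwd↓1
  step 2 · PE0,0: acc=0; fwd→0 fwd↓0
  step 2 · PE0,1: acc=34; fwd→34 fwd↓3

PE[0][1].acc = 34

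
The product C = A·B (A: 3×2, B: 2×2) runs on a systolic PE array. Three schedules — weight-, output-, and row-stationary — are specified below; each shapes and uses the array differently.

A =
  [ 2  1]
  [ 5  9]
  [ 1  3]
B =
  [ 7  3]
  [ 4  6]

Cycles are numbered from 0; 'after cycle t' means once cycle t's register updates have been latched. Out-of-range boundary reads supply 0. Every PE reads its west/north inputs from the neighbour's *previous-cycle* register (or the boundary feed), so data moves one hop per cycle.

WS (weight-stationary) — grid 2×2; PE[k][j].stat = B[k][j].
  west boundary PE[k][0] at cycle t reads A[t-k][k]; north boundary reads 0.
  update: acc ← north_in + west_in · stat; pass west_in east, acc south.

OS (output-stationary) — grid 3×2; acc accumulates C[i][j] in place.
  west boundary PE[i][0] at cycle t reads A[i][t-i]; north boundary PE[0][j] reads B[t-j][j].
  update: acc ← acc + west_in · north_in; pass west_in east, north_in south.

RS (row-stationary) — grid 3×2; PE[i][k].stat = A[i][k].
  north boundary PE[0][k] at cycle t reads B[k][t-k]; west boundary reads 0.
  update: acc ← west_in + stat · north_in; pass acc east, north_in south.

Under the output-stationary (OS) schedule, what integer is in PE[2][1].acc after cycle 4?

PE[2][1].acc = 21

OS (3×2). Following PE[2][1] plus its west/north inputs:
  t=0 PE[1][1]: acc=0 h=0 v=0
  t=0 PE[2][0]: acc=0 h=0 v=0
  t=0 PE[2][1]: acc=0 h=0 v=0
  t=1 PE[1][1]: acc=0 h=0 v=0
  t=1 PE[2][0]: acc=0 h=0 v=0
  t=1 PE[2][1]: acc=0 h=0 v=0
  t=2 PE[1][1]: acc=15 h=5 v=3
  t=2 PE[2][0]: acc=7 h=1 v=7
  t=2 PE[2][1]: acc=0 h=0 v=0
  t=3 PE[1][1]: acc=69 h=9 v=6
  t=3 PE[2][0]: acc=19 h=3 v=4
  t=3 PE[2][1]: acc=3 h=1 v=3
  t=4 PE[1][1]: acc=69 h=0 v=0
  t=4 PE[2][0]: acc=19 h=0 v=0
  t=4 PE[2][1]: acc=21 h=3 v=6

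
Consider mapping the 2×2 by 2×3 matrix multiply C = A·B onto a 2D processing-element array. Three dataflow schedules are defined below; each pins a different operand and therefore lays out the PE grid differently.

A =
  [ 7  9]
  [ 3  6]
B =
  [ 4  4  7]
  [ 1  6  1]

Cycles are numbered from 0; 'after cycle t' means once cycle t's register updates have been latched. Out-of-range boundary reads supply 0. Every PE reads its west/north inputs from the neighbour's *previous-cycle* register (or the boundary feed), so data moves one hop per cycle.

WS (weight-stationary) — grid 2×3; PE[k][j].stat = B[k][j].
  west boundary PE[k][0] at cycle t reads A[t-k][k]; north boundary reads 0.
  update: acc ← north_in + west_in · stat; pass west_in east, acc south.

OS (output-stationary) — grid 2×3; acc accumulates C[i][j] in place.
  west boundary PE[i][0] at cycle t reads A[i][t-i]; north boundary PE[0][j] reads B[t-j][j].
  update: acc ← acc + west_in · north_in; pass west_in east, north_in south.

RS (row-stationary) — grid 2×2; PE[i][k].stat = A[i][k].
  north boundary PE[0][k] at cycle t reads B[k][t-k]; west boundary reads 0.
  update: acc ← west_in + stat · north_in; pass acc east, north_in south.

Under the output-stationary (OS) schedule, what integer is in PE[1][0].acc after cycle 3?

OS on a 2×3 grid — tracing PE[1][0] and its feeders:
  after 0 — PE[0][0] acc=28, pass-E 7, pass-S 4
  after 0 — PE[1][0] acc=0, pass-E 0, pass-S 0
  after 1 — PE[0][0] acc=37, pass-E 9, pass-S 1
  after 1 — PE[1][0] acc=12, pass-E 3, pass-S 4
  after 2 — PE[0][0] acc=37, pass-E 0, pass-S 0
  after 2 — PE[1][0] acc=18, pass-E 6, pass-S 1
  after 3 — PE[0][0] acc=37, pass-E 0, pass-S 0
  after 3 — PE[1][0] acc=18, pass-E 0, pass-S 0

PE[1][0].acc = 18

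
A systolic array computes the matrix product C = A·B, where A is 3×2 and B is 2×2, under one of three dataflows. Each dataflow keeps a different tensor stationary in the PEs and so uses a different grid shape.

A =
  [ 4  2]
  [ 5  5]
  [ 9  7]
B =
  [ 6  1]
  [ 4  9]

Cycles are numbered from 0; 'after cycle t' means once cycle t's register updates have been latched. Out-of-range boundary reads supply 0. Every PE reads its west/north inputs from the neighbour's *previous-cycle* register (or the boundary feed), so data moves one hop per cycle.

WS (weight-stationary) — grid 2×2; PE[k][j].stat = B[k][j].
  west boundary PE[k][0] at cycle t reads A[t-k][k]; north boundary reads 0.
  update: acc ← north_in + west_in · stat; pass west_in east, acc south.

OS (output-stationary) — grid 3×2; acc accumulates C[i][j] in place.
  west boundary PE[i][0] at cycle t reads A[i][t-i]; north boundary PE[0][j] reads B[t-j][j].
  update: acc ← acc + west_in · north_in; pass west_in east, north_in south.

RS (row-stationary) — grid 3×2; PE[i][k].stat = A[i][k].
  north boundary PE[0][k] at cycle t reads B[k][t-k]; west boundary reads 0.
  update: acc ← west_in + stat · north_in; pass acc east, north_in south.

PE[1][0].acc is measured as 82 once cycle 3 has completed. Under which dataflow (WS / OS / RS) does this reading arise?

dataflow = WS

— WS: 2×2; PE[1][0] trace:
  t=0 PE[1][0]: acc=0 h=0 v=0
  t=1 PE[1][0]: acc=32 h=2 v=32
  t=2 PE[1][0]: acc=50 h=5 v=50
  t=3 PE[1][0]: acc=82 h=7 v=82
— OS: 3×2; PE[1][0] trace:
  t=0 PE[1][0]: acc=0 h=0 v=0
  t=1 PE[1][0]: acc=30 h=5 v=6
  t=2 PE[1][0]: acc=50 h=5 v=4
  t=3 PE[1][0]: acc=50 h=0 v=0
— RS: 3×2; PE[1][0] trace:
  t=0 PE[1][0]: acc=0 h=0 v=0
  t=1 PE[1][0]: acc=30 h=30 v=6
  t=2 PE[1][0]: acc=5 h=5 v=1
  t=3 PE[1][0]: acc=0 h=0 v=0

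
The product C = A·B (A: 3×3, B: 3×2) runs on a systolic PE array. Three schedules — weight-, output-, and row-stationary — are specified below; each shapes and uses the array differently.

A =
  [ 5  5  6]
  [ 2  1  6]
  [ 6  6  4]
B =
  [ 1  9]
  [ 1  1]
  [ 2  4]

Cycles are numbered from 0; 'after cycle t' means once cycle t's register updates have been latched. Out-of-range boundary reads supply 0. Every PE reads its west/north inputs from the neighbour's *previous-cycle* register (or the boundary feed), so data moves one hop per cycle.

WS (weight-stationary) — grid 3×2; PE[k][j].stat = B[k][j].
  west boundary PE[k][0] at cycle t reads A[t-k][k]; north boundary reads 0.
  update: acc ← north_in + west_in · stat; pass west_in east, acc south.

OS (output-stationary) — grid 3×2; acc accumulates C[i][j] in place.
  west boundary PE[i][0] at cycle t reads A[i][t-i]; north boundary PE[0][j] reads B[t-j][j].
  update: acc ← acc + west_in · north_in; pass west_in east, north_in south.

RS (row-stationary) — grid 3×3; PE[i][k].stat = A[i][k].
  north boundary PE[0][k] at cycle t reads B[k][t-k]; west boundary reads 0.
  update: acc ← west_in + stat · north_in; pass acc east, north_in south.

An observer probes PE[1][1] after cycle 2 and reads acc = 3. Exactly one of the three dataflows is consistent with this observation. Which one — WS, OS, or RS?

dataflow = RS

WS (3×2 grid), PE[1][1]:
  cycle 0: PE[1][1] → acc 0, east 0, south 0
  cycle 1: PE[1][1] → acc 0, east 0, south 0
  cycle 2: PE[1][1] → acc 50, east 5, south 50
OS (3×2 grid), PE[1][1]:
  cycle 0: PE[1][1] → acc 0, east 0, south 0
  cycle 1: PE[1][1] → acc 0, east 0, south 0
  cycle 2: PE[1][1] → acc 18, east 2, south 9
RS (3×3 grid), PE[1][1]:
  cycle 0: PE[1][1] → acc 0, east 0, south 0
  cycle 1: PE[1][1] → acc 0, east 0, south 0
  cycle 2: PE[1][1] → acc 3, east 3, south 1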